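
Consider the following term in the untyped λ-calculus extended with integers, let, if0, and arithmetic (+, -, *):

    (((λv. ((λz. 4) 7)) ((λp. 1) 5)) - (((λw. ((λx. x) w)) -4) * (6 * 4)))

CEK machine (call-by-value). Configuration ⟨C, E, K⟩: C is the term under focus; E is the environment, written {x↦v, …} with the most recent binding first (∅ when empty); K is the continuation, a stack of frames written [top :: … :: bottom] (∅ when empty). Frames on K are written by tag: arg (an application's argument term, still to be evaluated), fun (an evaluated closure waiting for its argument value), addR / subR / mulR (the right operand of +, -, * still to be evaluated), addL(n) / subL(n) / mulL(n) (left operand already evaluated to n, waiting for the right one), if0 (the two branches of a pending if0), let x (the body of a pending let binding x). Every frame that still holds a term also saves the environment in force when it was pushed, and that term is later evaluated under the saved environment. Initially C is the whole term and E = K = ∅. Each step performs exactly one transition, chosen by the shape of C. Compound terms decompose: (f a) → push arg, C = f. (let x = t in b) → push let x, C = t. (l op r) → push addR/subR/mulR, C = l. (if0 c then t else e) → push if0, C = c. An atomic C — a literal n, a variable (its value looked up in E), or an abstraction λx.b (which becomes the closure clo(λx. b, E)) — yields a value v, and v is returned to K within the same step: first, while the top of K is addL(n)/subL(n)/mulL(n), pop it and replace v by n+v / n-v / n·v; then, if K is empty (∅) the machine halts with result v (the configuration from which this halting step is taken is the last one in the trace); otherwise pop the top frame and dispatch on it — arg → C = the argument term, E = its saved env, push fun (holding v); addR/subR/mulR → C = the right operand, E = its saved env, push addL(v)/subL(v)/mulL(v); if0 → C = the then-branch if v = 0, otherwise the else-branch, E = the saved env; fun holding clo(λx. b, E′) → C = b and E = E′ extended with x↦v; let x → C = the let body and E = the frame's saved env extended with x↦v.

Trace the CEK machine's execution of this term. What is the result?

step 0: <C=(((λv. ((λz. 4) 7)) ((λp. 1) 5)) - (((λw. ((λx. x) w)) -4) * (6 * 4))), E=∅, K=∅>
step 1: <C=((λv. ((λz. 4) 7)) ((λp. 1) 5)), E=∅, K=[subR]>
step 2: <C=(λv. ((λz. 4) 7)), E=∅, K=[arg :: subR]>
step 3: <C=((λp. 1) 5), E=∅, K=[fun :: subR]>
step 4: <C=(λp. 1), E=∅, K=[arg :: fun :: subR]>
step 5: <C=5, E=∅, K=[fun :: fun :: subR]>
step 6: <C=1, E={p↦5}, K=[fun :: subR]>
step 7: <C=((λz. 4) 7), E={v↦1}, K=[subR]>
step 8: <C=(λz. 4), E={v↦1}, K=[arg :: subR]>
step 9: <C=7, E={v↦1}, K=[fun :: subR]>
step 10: <C=4, E={z↦7, v↦1}, K=[subR]>
step 11: <C=(((λw. ((λx. x) w)) -4) * (6 * 4)), E=∅, K=[subL(4)]>
step 12: <C=((λw. ((λx. x) w)) -4), E=∅, K=[mulR :: subL(4)]>
step 13: <C=(λw. ((λx. x) w)), E=∅, K=[arg :: mulR :: subL(4)]>
step 14: <C=-4, E=∅, K=[fun :: mulR :: subL(4)]>
step 15: <C=((λx. x) w), E={w↦-4}, K=[mulR :: subL(4)]>
step 16: <C=(λx. x), E={w↦-4}, K=[arg :: mulR :: subL(4)]>
step 17: <C=w, E={w↦-4}, K=[fun :: mulR :: subL(4)]>
step 18: <C=x, E={x↦-4, w↦-4}, K=[mulR :: subL(4)]>
step 19: <C=(6 * 4), E=∅, K=[mulL(-4) :: subL(4)]>
step 20: <C=6, E=∅, K=[mulR :: mulL(-4) :: subL(4)]>
step 21: <C=4, E=∅, K=[mulL(6) :: mulL(-4) :: subL(4)]>
→ final value 100

Answer: 100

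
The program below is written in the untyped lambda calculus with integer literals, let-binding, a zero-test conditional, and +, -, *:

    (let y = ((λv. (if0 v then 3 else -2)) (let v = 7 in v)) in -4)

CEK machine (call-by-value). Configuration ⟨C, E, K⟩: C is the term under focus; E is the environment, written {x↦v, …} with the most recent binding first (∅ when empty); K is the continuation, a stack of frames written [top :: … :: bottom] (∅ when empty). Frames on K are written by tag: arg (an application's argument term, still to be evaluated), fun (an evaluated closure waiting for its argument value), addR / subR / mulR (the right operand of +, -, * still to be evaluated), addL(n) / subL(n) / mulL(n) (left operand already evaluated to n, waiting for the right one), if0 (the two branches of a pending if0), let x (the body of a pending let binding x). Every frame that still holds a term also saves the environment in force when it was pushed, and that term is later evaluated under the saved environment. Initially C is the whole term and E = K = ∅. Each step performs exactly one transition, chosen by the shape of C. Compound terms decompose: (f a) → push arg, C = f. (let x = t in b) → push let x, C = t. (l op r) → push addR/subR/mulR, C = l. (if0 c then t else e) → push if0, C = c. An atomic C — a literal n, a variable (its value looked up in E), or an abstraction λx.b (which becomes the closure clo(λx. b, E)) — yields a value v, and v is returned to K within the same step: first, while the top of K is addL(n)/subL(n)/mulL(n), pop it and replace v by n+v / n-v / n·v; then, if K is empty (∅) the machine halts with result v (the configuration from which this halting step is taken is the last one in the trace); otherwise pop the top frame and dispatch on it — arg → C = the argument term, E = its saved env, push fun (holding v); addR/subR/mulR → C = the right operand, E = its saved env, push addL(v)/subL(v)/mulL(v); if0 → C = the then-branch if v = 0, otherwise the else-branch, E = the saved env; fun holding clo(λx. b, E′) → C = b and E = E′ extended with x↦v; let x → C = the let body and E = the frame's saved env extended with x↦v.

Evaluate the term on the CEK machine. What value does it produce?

Answer: -4

Execution trace:
0. [C=(let y = ((λv. (if0 v then 3 else -2)) (let v = 7 in v)) in -4) | E=∅ | K=∅]
1. [C=((λv. (if0 v then 3 else -2)) (let v = 7 in v)) | E=∅ | K=[let y]]
2. [C=(λv. (if0 v then 3 else -2)) | E=∅ | K=[arg :: let y]]
3. [C=(let v = 7 in v) | E=∅ | K=[fun :: let y]]
4. [C=7 | E=∅ | K=[let v :: fun :: let y]]
5. [C=v | E={v↦7} | K=[fun :: let y]]
6. [C=(if0 v then 3 else -2) | E={v↦7} | K=[let y]]
7. [C=v | E={v↦7} | K=[if0 :: let y]]
8. [C=-2 | E={v↦7} | K=[let y]]
9. [C=-4 | E={y↦-2} | K=∅]
→ final value -4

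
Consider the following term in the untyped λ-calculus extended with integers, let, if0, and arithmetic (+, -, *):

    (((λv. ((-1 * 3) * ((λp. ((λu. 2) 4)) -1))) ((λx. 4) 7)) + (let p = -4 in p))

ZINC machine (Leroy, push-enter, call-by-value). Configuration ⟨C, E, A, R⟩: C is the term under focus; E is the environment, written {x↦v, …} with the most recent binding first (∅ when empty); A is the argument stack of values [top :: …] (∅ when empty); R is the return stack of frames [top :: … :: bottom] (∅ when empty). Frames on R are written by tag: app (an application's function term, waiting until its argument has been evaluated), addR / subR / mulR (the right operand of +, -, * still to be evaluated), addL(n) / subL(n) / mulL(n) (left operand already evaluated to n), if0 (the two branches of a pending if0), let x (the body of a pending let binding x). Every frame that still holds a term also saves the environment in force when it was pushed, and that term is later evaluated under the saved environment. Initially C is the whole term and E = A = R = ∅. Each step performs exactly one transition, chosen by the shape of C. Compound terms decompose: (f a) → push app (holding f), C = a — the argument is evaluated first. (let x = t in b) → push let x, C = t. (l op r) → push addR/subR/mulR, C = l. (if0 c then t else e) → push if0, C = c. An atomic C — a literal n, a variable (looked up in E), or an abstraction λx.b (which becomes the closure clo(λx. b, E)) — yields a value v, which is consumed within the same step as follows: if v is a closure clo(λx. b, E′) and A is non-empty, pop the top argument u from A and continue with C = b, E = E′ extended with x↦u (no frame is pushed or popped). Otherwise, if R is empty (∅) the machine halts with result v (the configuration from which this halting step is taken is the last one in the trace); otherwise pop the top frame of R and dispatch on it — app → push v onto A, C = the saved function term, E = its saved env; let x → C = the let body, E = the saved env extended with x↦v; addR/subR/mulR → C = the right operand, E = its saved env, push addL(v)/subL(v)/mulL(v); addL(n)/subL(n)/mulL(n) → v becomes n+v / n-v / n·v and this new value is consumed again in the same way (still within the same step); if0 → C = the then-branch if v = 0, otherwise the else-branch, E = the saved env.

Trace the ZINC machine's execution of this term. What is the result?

Answer: -10

Derivation:
step 0: <C=(((λv. ((-1 * 3) * ((λp. ((λu. 2) 4)) -1))) ((λx. 4) 7)) + (let p = -4 in p)), E=∅, A=∅, R=∅>
step 1: <C=((λv. ((-1 * 3) * ((λp. ((λu. 2) 4)) -1))) ((λx. 4) 7)), E=∅, A=∅, R=[addR]>
step 2: <C=((λx. 4) 7), E=∅, A=∅, R=[app :: addR]>
step 3: <C=7, E=∅, A=∅, R=[app :: app :: addR]>
step 4: <C=(λx. 4), E=∅, A=[7], R=[app :: addR]>
step 5: <C=4, E={x↦7}, A=∅, R=[app :: addR]>
step 6: <C=(λv. ((-1 * 3) * ((λp. ((λu. 2) 4)) -1))), E=∅, A=[4], R=[addR]>
step 7: <C=((-1 * 3) * ((λp. ((λu. 2) 4)) -1)), E={v↦4}, A=∅, R=[addR]>
step 8: <C=(-1 * 3), E={v↦4}, A=∅, R=[mulR :: addR]>
step 9: <C=-1, E={v↦4}, A=∅, R=[mulR :: mulR :: addR]>
step 10: <C=3, E={v↦4}, A=∅, R=[mulL(-1) :: mulR :: addR]>
step 11: <C=((λp. ((λu. 2) 4)) -1), E={v↦4}, A=∅, R=[mulL(-3) :: addR]>
step 12: <C=-1, E={v↦4}, A=∅, R=[app :: mulL(-3) :: addR]>
step 13: <C=(λp. ((λu. 2) 4)), E={v↦4}, A=[-1], R=[mulL(-3) :: addR]>
step 14: <C=((λu. 2) 4), E={p↦-1, v↦4}, A=∅, R=[mulL(-3) :: addR]>
step 15: <C=4, E={p↦-1, v↦4}, A=∅, R=[app :: mulL(-3) :: addR]>
step 16: <C=(λu. 2), E={p↦-1, v↦4}, A=[4], R=[mulL(-3) :: addR]>
step 17: <C=2, E={u↦4, p↦-1, v↦4}, A=∅, R=[mulL(-3) :: addR]>
step 18: <C=(let p = -4 in p), E=∅, A=∅, R=[addL(-6)]>
step 19: <C=-4, E=∅, A=∅, R=[let p :: addL(-6)]>
step 20: <C=p, E={p↦-4}, A=∅, R=[addL(-6)]>
→ final value -10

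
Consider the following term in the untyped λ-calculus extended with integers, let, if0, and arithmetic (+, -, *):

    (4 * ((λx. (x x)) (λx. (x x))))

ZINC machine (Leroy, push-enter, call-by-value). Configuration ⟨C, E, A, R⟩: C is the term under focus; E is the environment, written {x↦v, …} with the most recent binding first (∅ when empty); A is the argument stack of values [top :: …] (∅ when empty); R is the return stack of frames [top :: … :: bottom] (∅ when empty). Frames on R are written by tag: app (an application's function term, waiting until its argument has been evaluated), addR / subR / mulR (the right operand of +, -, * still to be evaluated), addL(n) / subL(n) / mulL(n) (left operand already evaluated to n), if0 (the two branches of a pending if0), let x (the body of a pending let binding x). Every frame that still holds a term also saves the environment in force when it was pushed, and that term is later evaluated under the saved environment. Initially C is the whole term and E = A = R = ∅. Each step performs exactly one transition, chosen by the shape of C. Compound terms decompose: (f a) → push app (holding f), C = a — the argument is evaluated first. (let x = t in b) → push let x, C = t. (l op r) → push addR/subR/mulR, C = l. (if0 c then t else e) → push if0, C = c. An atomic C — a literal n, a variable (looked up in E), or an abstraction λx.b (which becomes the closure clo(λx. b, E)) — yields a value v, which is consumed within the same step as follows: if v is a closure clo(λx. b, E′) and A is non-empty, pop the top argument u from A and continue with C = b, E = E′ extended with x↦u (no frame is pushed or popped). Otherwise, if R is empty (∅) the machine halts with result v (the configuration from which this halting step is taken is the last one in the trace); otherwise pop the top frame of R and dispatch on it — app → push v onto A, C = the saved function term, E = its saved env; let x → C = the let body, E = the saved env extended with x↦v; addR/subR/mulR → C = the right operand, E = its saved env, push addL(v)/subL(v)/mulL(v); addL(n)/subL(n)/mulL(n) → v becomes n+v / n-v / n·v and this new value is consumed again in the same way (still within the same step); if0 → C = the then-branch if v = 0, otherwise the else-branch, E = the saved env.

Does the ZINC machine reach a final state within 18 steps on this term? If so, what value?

Answer: DIVERGES (no final state within 18 steps)

Derivation:
step 0: ⟨C=(4 * ((λx. (x x)) (λx. (x x)))); E=∅; A=∅; R=∅⟩
step 1: ⟨C=4; E=∅; A=∅; R=[mulR]⟩
step 2: ⟨C=((λx. (x x)) (λx. (x x))); E=∅; A=∅; R=[mulL(4)]⟩
step 3: ⟨C=(λx. (x x)); E=∅; A=∅; R=[app :: mulL(4)]⟩
step 4: ⟨C=(λx. (x x)); E=∅; A=[clo(λx. (x x), ∅)]; R=[mulL(4)]⟩
step 5: ⟨C=(x x); E={x↦clo(λx. (x x), ∅)}; A=∅; R=[mulL(4)]⟩
step 6: ⟨C=x; E={x↦clo(λx. (x x), ∅)}; A=∅; R=[app :: mulL(4)]⟩
step 7: ⟨C=x; E={x↦clo(λx. (x x), ∅)}; A=[clo(λx. (x x), ∅)]; R=[mulL(4)]⟩
… configuration repeats with period 3 (steps 5–7 recur indefinitely) …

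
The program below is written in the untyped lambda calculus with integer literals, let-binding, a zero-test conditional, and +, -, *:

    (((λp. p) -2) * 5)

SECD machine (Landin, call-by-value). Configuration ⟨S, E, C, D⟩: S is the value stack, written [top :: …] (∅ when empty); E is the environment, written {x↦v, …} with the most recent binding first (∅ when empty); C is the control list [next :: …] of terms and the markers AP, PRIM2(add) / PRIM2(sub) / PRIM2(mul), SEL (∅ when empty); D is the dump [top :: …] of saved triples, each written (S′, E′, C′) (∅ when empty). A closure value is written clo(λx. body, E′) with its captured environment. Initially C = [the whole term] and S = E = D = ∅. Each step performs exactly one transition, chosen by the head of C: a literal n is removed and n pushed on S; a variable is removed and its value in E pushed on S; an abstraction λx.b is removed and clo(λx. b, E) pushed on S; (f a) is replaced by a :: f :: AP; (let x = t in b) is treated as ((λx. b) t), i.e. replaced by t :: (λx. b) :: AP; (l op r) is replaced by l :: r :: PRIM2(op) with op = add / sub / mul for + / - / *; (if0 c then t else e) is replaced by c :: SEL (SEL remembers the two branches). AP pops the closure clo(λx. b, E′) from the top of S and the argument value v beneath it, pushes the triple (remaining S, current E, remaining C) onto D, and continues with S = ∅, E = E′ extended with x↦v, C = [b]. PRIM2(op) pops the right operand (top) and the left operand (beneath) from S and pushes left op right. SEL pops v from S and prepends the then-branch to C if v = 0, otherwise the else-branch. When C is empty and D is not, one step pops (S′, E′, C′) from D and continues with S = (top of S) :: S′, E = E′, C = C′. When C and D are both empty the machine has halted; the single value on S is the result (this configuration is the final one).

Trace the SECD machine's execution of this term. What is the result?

step 0: <S=∅, E=∅, C=[(((λp. p) -2) * 5)], D=∅>
step 1: <S=∅, E=∅, C=[((λp. p) -2) :: 5 :: PRIM2(mul)], D=∅>
step 2: <S=∅, E=∅, C=[-2 :: (λp. p) :: AP :: 5 :: PRIM2(mul)], D=∅>
step 3: <S=[-2], E=∅, C=[(λp. p) :: AP :: 5 :: PRIM2(mul)], D=∅>
step 4: <S=[clo(λp. p, ∅) :: -2], E=∅, C=[AP :: 5 :: PRIM2(mul)], D=∅>
step 5: <S=∅, E={p↦-2}, C=[p], D=[(∅, ∅, [5 :: PRIM2(mul)])]>
step 6: <S=[-2], E={p↦-2}, C=∅, D=[(∅, ∅, [5 :: PRIM2(mul)])]>
step 7: <S=[-2], E=∅, C=[5 :: PRIM2(mul)], D=∅>
step 8: <S=[5 :: -2], E=∅, C=[PRIM2(mul)], D=∅>
step 9: <S=[-10], E=∅, C=∅, D=∅>
→ final value -10

Answer: -10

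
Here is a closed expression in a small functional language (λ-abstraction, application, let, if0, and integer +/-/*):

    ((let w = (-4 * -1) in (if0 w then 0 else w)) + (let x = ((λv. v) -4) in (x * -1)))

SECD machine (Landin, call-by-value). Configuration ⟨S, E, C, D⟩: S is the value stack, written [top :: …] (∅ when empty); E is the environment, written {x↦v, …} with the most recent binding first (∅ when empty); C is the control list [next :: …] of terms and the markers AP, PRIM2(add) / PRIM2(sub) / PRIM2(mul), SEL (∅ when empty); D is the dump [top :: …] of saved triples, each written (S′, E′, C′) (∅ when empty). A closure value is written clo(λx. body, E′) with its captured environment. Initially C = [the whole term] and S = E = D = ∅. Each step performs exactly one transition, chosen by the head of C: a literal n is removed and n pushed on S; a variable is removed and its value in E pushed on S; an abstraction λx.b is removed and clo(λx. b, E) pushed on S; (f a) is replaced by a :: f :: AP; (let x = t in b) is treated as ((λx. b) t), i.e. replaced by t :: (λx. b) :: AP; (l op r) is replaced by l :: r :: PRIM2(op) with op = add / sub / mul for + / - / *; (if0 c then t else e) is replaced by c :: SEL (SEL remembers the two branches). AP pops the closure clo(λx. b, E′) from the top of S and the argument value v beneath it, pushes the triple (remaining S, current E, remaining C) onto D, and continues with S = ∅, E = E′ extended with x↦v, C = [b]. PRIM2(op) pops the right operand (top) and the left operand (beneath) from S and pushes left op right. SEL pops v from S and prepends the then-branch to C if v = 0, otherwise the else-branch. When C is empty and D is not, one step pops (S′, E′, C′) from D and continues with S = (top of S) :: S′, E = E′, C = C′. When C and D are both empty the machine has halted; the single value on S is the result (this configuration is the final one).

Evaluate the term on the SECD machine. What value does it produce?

Answer: 8

Derivation:
step 0: <S=∅, E=∅, C=[((let w = (-4 * -1) in (if0 w then 0 else w)) + (let x = ((λv. v) -4) in (x * -1)))], D=∅>
step 1: <S=∅, E=∅, C=[(let w = (-4 * -1) in (if0 w then 0 else w)) :: (let x = ((λv. v) -4) in (x * -1)) :: PRIM2(add)], D=∅>
step 2: <S=∅, E=∅, C=[(-4 * -1) :: (λw. (if0 w then 0 else w)) :: AP :: (let x = ((λv. v) -4) in (x * -1)) :: PRIM2(add)], D=∅>
step 3: <S=∅, E=∅, C=[-4 :: -1 :: PRIM2(mul) :: (λw. (if0 w then 0 else w)) :: AP :: (let x = ((λv. v) -4) in (x * -1)) :: PRIM2(add)], D=∅>
step 4: <S=[-4], E=∅, C=[-1 :: PRIM2(mul) :: (λw. (if0 w then 0 else w)) :: AP :: (let x = ((λv. v) -4) in (x * -1)) :: PRIM2(add)], D=∅>
step 5: <S=[-1 :: -4], E=∅, C=[PRIM2(mul) :: (λw. (if0 w then 0 else w)) :: AP :: (let x = ((λv. v) -4) in (x * -1)) :: PRIM2(add)], D=∅>
step 6: <S=[4], E=∅, C=[(λw. (if0 w then 0 else w)) :: AP :: (let x = ((λv. v) -4) in (x * -1)) :: PRIM2(add)], D=∅>
step 7: <S=[clo(λw. (if0 w then 0 else w), ∅) :: 4], E=∅, C=[AP :: (let x = ((λv. v) -4) in (x * -1)) :: PRIM2(add)], D=∅>
step 8: <S=∅, E={w↦4}, C=[(if0 w then 0 else w)], D=[(∅, ∅, [(let x = ((λv. v) -4) in (x * -1)) :: PRIM2(add)])]>
step 9: <S=∅, E={w↦4}, C=[w :: SEL], D=[(∅, ∅, [(let x = ((λv. v) -4) in (x * -1)) :: PRIM2(add)])]>
step 10: <S=[4], E={w↦4}, C=[SEL], D=[(∅, ∅, [(let x = ((λv. v) -4) in (x * -1)) :: PRIM2(add)])]>
step 11: <S=∅, E={w↦4}, C=[w], D=[(∅, ∅, [(let x = ((λv. v) -4) in (x * -1)) :: PRIM2(add)])]>
step 12: <S=[4], E={w↦4}, C=∅, D=[(∅, ∅, [(let x = ((λv. v) -4) in (x * -1)) :: PRIM2(add)])]>
step 13: <S=[4], E=∅, C=[(let x = ((λv. v) -4) in (x * -1)) :: PRIM2(add)], D=∅>
step 14: <S=[4], E=∅, C=[((λv. v) -4) :: (λx. (x * -1)) :: AP :: PRIM2(add)], D=∅>
step 15: <S=[4], E=∅, C=[-4 :: (λv. v) :: AP :: (λx. (x * -1)) :: AP :: PRIM2(add)], D=∅>
step 16: <S=[-4 :: 4], E=∅, C=[(λv. v) :: AP :: (λx. (x * -1)) :: AP :: PRIM2(add)], D=∅>
step 17: <S=[clo(λv. v, ∅) :: -4 :: 4], E=∅, C=[AP :: (λx. (x * -1)) :: AP :: PRIM2(add)], D=∅>
step 18: <S=∅, E={v↦-4}, C=[v], D=[([4], ∅, [(λx. (x * -1)) :: AP :: PRIM2(add)])]>
step 19: <S=[-4], E={v↦-4}, C=∅, D=[([4], ∅, [(λx. (x * -1)) :: AP :: PRIM2(add)])]>
step 20: <S=[-4 :: 4], E=∅, C=[(λx. (x * -1)) :: AP :: PRIM2(add)], D=∅>
step 21: <S=[clo(λx. (x * -1), ∅) :: -4 :: 4], E=∅, C=[AP :: PRIM2(add)], D=∅>
step 22: <S=∅, E={x↦-4}, C=[(x * -1)], D=[([4], ∅, [PRIM2(add)])]>
step 23: <S=∅, E={x↦-4}, C=[x :: -1 :: PRIM2(mul)], D=[([4], ∅, [PRIM2(add)])]>
step 24: <S=[-4], E={x↦-4}, C=[-1 :: PRIM2(mul)], D=[([4], ∅, [PRIM2(add)])]>
step 25: <S=[-1 :: -4], E={x↦-4}, C=[PRIM2(mul)], D=[([4], ∅, [PRIM2(add)])]>
step 26: <S=[4], E={x↦-4}, C=∅, D=[([4], ∅, [PRIM2(add)])]>
step 27: <S=[4 :: 4], E=∅, C=[PRIM2(add)], D=∅>
step 28: <S=[8], E=∅, C=∅, D=∅>
→ final value 8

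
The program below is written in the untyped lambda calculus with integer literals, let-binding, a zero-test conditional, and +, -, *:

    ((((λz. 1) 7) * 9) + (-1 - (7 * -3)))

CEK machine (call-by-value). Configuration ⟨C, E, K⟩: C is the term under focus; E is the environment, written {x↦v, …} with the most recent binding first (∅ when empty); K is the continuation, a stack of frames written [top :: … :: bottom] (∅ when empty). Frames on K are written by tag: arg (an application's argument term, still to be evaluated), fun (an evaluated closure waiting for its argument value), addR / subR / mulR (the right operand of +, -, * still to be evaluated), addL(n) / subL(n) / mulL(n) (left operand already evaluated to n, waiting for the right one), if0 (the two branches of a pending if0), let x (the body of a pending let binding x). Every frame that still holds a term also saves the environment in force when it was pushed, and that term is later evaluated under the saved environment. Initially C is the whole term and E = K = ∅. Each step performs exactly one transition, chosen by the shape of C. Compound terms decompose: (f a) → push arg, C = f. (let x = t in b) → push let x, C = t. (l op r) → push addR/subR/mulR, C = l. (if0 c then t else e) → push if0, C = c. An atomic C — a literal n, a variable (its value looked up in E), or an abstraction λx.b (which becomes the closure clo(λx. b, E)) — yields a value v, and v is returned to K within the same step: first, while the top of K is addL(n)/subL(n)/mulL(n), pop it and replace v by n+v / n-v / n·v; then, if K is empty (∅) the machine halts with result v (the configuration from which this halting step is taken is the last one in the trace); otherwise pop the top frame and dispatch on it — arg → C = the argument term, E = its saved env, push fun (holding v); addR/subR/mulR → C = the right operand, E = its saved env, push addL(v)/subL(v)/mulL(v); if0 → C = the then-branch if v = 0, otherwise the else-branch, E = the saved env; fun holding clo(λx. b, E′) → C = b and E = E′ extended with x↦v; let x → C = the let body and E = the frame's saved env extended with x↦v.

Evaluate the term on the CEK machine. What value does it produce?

step 0: <C=((((λz. 1) 7) * 9) + (-1 - (7 * -3))), E=∅, K=∅>
step 1: <C=(((λz. 1) 7) * 9), E=∅, K=[addR]>
step 2: <C=((λz. 1) 7), E=∅, K=[mulR :: addR]>
step 3: <C=(λz. 1), E=∅, K=[arg :: mulR :: addR]>
step 4: <C=7, E=∅, K=[fun :: mulR :: addR]>
step 5: <C=1, E={z↦7}, K=[mulR :: addR]>
step 6: <C=9, E=∅, K=[mulL(1) :: addR]>
step 7: <C=(-1 - (7 * -3)), E=∅, K=[addL(9)]>
step 8: <C=-1, E=∅, K=[subR :: addL(9)]>
step 9: <C=(7 * -3), E=∅, K=[subL(-1) :: addL(9)]>
step 10: <C=7, E=∅, K=[mulR :: subL(-1) :: addL(9)]>
step 11: <C=-3, E=∅, K=[mulL(7) :: subL(-1) :: addL(9)]>
→ final value 29

Answer: 29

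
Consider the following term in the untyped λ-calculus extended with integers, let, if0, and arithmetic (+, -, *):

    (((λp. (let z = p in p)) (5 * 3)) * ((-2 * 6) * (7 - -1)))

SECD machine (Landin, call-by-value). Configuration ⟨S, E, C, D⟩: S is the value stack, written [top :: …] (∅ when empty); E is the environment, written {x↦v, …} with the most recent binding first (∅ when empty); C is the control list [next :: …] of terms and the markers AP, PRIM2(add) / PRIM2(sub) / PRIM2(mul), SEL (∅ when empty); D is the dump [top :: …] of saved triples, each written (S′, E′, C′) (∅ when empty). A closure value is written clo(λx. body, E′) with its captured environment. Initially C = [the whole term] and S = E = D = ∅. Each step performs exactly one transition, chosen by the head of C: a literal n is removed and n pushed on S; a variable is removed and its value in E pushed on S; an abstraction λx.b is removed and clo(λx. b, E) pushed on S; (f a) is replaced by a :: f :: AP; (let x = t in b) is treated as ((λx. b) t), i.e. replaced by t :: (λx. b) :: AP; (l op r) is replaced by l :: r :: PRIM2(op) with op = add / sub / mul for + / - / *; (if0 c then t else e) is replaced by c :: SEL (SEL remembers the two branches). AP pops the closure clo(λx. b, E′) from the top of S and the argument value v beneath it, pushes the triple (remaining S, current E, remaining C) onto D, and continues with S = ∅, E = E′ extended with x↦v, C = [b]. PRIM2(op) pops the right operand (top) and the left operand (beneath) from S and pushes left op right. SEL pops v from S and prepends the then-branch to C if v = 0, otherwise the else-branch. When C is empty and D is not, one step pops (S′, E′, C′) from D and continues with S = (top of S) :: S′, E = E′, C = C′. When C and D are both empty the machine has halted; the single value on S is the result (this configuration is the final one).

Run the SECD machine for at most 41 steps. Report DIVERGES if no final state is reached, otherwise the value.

step 0: ⟨S=∅; E=∅; C=[(((λp. (let z = p in p)) (5 * 3)) * ((-2 * 6) * (7 - -1)))]; D=∅⟩
step 1: ⟨S=∅; E=∅; C=[((λp. (let z = p in p)) (5 * 3)) :: ((-2 * 6) * (7 - -1)) :: PRIM2(mul)]; D=∅⟩
step 2: ⟨S=∅; E=∅; C=[(5 * 3) :: (λp. (let z = p in p)) :: AP :: ((-2 * 6) * (7 - -1)) :: PRIM2(mul)]; D=∅⟩
step 3: ⟨S=∅; E=∅; C=[5 :: 3 :: PRIM2(mul) :: (λp. (let z = p in p)) :: AP :: ((-2 * 6) * (7 - -1)) :: PRIM2(mul)]; D=∅⟩
step 4: ⟨S=[5]; E=∅; C=[3 :: PRIM2(mul) :: (λp. (let z = p in p)) :: AP :: ((-2 * 6) * (7 - -1)) :: PRIM2(mul)]; D=∅⟩
step 5: ⟨S=[3 :: 5]; E=∅; C=[PRIM2(mul) :: (λp. (let z = p in p)) :: AP :: ((-2 * 6) * (7 - -1)) :: PRIM2(mul)]; D=∅⟩
step 6: ⟨S=[15]; E=∅; C=[(λp. (let z = p in p)) :: AP :: ((-2 * 6) * (7 - -1)) :: PRIM2(mul)]; D=∅⟩
step 7: ⟨S=[clo(λp. (let z = p in p), ∅) :: 15]; E=∅; C=[AP :: ((-2 * 6) * (7 - -1)) :: PRIM2(mul)]; D=∅⟩
step 8: ⟨S=∅; E={p↦15}; C=[(let z = p in p)]; D=[(∅, ∅, [((-2 * 6) * (7 - -1)) :: PRIM2(mul)])]⟩
step 9: ⟨S=∅; E={p↦15}; C=[p :: (λz. p) :: AP]; D=[(∅, ∅, [((-2 * 6) * (7 - -1)) :: PRIM2(mul)])]⟩
step 10: ⟨S=[15]; E={p↦15}; C=[(λz. p) :: AP]; D=[(∅, ∅, [((-2 * 6) * (7 - -1)) :: PRIM2(mul)])]⟩
step 11: ⟨S=[clo(λz. p, {p↦15}) :: 15]; E={p↦15}; C=[AP]; D=[(∅, ∅, [((-2 * 6) * (7 - -1)) :: PRIM2(mul)])]⟩
step 12: ⟨S=∅; E={z↦15, p↦15}; C=[p]; D=[(∅, {p↦15}, ∅) :: (∅, ∅, [((-2 * 6) * (7 - -1)) :: PRIM2(mul)])]⟩
step 13: ⟨S=[15]; E={z↦15, p↦15}; C=∅; D=[(∅, {p↦15}, ∅) :: (∅, ∅, [((-2 * 6) * (7 - -1)) :: PRIM2(mul)])]⟩
step 14: ⟨S=[15]; E={p↦15}; C=∅; D=[(∅, ∅, [((-2 * 6) * (7 - -1)) :: PRIM2(mul)])]⟩
step 15: ⟨S=[15]; E=∅; C=[((-2 * 6) * (7 - -1)) :: PRIM2(mul)]; D=∅⟩
step 16: ⟨S=[15]; E=∅; C=[(-2 * 6) :: (7 - -1) :: PRIM2(mul) :: PRIM2(mul)]; D=∅⟩
step 17: ⟨S=[15]; E=∅; C=[-2 :: 6 :: PRIM2(mul) :: (7 - -1) :: PRIM2(mul) :: PRIM2(mul)]; D=∅⟩
step 18: ⟨S=[-2 :: 15]; E=∅; C=[6 :: PRIM2(mul) :: (7 - -1) :: PRIM2(mul) :: PRIM2(mul)]; D=∅⟩
step 19: ⟨S=[6 :: -2 :: 15]; E=∅; C=[PRIM2(mul) :: (7 - -1) :: PRIM2(mul) :: PRIM2(mul)]; D=∅⟩
step 20: ⟨S=[-12 :: 15]; E=∅; C=[(7 - -1) :: PRIM2(mul) :: PRIM2(mul)]; D=∅⟩
step 21: ⟨S=[-12 :: 15]; E=∅; C=[7 :: -1 :: PRIM2(sub) :: PRIM2(mul) :: PRIM2(mul)]; D=∅⟩
step 22: ⟨S=[7 :: -12 :: 15]; E=∅; C=[-1 :: PRIM2(sub) :: PRIM2(mul) :: PRIM2(mul)]; D=∅⟩
step 23: ⟨S=[-1 :: 7 :: -12 :: 15]; E=∅; C=[PRIM2(sub) :: PRIM2(mul) :: PRIM2(mul)]; D=∅⟩
step 24: ⟨S=[8 :: -12 :: 15]; E=∅; C=[PRIM2(mul) :: PRIM2(mul)]; D=∅⟩
step 25: ⟨S=[-96 :: 15]; E=∅; C=[PRIM2(mul)]; D=∅⟩
step 26: ⟨S=[-1440]; E=∅; C=∅; D=∅⟩
→ final value -1440

Answer: -1440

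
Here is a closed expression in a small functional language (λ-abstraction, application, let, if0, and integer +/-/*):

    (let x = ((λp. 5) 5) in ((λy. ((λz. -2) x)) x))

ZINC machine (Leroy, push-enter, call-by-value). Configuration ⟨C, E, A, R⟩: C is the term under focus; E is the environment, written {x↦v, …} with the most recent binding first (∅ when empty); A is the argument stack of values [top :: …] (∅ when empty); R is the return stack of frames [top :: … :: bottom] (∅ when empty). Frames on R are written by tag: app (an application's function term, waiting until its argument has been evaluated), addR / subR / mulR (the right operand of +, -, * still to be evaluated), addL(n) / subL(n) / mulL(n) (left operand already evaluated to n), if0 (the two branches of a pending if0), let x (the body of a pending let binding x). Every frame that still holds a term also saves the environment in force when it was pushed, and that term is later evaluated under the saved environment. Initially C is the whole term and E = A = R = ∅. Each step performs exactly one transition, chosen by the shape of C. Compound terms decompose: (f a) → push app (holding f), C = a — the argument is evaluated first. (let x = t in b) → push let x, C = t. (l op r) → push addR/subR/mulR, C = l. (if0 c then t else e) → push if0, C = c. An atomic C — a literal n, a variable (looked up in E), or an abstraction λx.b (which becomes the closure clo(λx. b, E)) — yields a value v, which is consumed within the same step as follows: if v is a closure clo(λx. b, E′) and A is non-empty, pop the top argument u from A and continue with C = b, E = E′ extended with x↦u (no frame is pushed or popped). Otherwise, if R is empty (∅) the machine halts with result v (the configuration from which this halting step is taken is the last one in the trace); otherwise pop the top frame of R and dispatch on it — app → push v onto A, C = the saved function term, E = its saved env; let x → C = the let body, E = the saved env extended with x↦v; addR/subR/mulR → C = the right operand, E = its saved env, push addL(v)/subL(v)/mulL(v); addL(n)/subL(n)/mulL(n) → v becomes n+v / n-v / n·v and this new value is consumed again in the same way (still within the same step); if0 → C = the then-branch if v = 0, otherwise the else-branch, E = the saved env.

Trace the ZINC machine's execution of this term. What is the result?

Answer: -2

Machine steps:
0. [C=(let x = ((λp. 5) 5) in ((λy. ((λz. -2) x)) x)) | E=∅ | A=∅ | R=∅]
1. [C=((λp. 5) 5) | E=∅ | A=∅ | R=[let x]]
2. [C=5 | E=∅ | A=∅ | R=[app :: let x]]
3. [C=(λp. 5) | E=∅ | A=[5] | R=[let x]]
4. [C=5 | E={p↦5} | A=∅ | R=[let x]]
5. [C=((λy. ((λz. -2) x)) x) | E={x↦5} | A=∅ | R=∅]
6. [C=x | E={x↦5} | A=∅ | R=[app]]
7. [C=(λy. ((λz. -2) x)) | E={x↦5} | A=[5] | R=∅]
8. [C=((λz. -2) x) | E={y↦5, x↦5} | A=∅ | R=∅]
9. [C=x | E={y↦5, x↦5} | A=∅ | R=[app]]
10. [C=(λz. -2) | E={y↦5, x↦5} | A=[5] | R=∅]
11. [C=-2 | E={z↦5, y↦5, x↦5} | A=∅ | R=∅]
→ final value -2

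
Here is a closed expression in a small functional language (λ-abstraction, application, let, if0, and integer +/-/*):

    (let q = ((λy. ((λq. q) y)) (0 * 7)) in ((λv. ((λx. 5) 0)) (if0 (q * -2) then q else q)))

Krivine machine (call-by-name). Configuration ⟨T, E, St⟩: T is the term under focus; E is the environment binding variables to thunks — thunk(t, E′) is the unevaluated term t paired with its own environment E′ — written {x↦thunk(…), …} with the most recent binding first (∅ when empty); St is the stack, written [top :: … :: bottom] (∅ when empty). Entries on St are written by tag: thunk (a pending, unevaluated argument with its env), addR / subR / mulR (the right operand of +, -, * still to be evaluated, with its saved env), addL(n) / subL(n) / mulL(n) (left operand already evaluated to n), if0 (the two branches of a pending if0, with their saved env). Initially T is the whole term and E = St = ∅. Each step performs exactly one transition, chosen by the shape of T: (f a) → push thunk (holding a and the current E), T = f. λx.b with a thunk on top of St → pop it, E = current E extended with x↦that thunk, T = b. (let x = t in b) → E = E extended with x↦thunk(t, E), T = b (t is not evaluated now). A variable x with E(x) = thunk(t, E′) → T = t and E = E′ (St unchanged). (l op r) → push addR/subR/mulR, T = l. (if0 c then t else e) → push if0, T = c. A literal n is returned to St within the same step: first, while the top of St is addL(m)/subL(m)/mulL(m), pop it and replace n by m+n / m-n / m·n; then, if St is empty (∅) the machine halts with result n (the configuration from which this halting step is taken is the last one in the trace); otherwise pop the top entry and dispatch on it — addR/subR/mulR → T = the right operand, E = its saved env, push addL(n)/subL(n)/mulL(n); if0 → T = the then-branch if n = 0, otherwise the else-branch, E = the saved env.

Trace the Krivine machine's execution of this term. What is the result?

0. [T=(let q = ((λy. ((λq. q) y)) (0 * 7)) in ((λv. ((λx. 5) 0)) (if0 (q * -2) then q else q))) | E=∅ | St=∅]
1. [T=((λv. ((λx. 5) 0)) (if0 (q * -2) then q else q)) | E={q↦thunk(((λy. ((λq. q) y)) (0 * 7)), ∅)} | St=∅]
2. [T=(λv. ((λx. 5) 0)) | E={q↦thunk(((λy. ((λq. q) y)) (0 * 7)), ∅)} | St=[thunk]]
3. [T=((λx. 5) 0) | E={v↦thunk((if0 (q * -2) then q else q), {q↦thunk(((λy. ((λq. q) y)) (0 * 7)), ∅)}), q↦thunk(((λy. ((λq. q) y)) (0 * 7)), ∅)} | St=∅]
4. [T=(λx. 5) | E={v↦thunk((if0 (q * -2) then q else q), {q↦thunk(((λy. ((λq. q) y)) (0 * 7)), ∅)}), q↦thunk(((λy. ((λq. q) y)) (0 * 7)), ∅)} | St=[thunk]]
5. [T=5 | E={x↦thunk(0, {v↦thunk((if0 (q * -2) then q else q), {q↦thunk(((λy. ((λq. q) y)) (0 * 7)), ∅)}), q↦thunk(((λy. ((λq. q) y)) (0 * 7)), ∅)}), v↦thunk((if0 (q * -2) then q else q), {q↦thunk(((λy. ((λq. q) y)) (0 * 7)), ∅)}), q↦thunk(((λy. ((λq. q) y)) (0 * 7)), ∅)} | St=∅]
→ final value 5

Answer: 5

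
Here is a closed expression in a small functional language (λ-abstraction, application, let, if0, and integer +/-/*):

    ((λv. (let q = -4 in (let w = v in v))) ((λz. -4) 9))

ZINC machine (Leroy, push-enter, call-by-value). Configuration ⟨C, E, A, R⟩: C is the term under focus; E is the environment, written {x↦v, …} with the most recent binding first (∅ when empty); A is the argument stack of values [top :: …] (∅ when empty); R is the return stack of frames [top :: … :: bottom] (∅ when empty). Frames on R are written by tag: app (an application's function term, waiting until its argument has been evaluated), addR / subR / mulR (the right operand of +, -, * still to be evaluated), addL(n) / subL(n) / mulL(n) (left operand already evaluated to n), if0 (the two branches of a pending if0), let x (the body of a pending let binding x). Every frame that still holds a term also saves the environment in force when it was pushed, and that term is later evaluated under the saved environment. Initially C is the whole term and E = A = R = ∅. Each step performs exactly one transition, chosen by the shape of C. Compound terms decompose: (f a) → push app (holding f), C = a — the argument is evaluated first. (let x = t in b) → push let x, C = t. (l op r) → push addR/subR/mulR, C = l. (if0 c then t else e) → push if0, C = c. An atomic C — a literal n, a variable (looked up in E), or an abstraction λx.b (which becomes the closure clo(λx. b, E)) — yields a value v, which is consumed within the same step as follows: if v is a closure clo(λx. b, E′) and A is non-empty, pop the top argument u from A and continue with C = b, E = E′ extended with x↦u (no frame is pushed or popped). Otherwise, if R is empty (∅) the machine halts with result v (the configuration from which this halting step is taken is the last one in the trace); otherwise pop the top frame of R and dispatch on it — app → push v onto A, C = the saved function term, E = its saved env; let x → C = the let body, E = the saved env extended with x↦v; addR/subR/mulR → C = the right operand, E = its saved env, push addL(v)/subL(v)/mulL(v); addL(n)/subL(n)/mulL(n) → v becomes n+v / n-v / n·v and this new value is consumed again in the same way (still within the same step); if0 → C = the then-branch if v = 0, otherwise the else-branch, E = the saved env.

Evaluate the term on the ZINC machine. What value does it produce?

t=0: ⟨C=((λv. (let q = -4 in (let w = v in v))) ((λz. -4) 9)); E=∅; A=∅; R=∅⟩
t=1: ⟨C=((λz. -4) 9); E=∅; A=∅; R=[app]⟩
t=2: ⟨C=9; E=∅; A=∅; R=[app :: app]⟩
t=3: ⟨C=(λz. -4); E=∅; A=[9]; R=[app]⟩
t=4: ⟨C=-4; E={z↦9}; A=∅; R=[app]⟩
t=5: ⟨C=(λv. (let q = -4 in (let w = v in v))); E=∅; A=[-4]; R=∅⟩
t=6: ⟨C=(let q = -4 in (let w = v in v)); E={v↦-4}; A=∅; R=∅⟩
t=7: ⟨C=-4; E={v↦-4}; A=∅; R=[let q]⟩
t=8: ⟨C=(let w = v in v); E={q↦-4, v↦-4}; A=∅; R=∅⟩
t=9: ⟨C=v; E={q↦-4, v↦-4}; A=∅; R=[let w]⟩
t=10: ⟨C=v; E={w↦-4, q↦-4, v↦-4}; A=∅; R=∅⟩
→ final value -4

Answer: -4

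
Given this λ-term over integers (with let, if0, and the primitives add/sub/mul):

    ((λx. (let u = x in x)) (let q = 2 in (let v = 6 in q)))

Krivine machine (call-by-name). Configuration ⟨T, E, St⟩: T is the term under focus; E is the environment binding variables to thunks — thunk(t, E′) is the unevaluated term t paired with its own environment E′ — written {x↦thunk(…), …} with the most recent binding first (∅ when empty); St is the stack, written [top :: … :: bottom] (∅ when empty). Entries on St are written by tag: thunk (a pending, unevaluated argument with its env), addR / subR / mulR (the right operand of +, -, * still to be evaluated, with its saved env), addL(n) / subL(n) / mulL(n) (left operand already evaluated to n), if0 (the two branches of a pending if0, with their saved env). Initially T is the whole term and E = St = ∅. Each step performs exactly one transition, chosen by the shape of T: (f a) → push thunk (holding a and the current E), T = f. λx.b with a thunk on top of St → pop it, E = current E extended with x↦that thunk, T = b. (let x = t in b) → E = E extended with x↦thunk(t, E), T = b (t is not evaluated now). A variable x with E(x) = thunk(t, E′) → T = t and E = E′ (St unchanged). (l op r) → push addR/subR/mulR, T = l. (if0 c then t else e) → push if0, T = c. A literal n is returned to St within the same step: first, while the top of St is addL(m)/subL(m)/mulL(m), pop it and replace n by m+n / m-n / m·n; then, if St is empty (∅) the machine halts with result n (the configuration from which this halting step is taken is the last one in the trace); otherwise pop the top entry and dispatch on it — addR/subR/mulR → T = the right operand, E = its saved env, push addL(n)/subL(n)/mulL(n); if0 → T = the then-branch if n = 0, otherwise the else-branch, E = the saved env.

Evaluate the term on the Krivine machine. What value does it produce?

t=0: <T=((λx. (let u = x in x)) (let q = 2 in (let v = 6 in q))), E=∅, St=∅>
t=1: <T=(λx. (let u = x in x)), E=∅, St=[thunk]>
t=2: <T=(let u = x in x), E={x↦thunk((let q = 2 in (let v = 6 in q)), ∅)}, St=∅>
t=3: <T=x, E={u↦thunk(x, {x↦thunk((let q = 2 in (let v = 6 in q)), ∅)}), x↦thunk((let q = 2 in (let v = 6 in q)), ∅)}, St=∅>
t=4: <T=(let q = 2 in (let v = 6 in q)), E=∅, St=∅>
t=5: <T=(let v = 6 in q), E={q↦thunk(2, ∅)}, St=∅>
t=6: <T=q, E={v↦thunk(6, {q↦thunk(2, ∅)}), q↦thunk(2, ∅)}, St=∅>
t=7: <T=2, E=∅, St=∅>
→ final value 2

Answer: 2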